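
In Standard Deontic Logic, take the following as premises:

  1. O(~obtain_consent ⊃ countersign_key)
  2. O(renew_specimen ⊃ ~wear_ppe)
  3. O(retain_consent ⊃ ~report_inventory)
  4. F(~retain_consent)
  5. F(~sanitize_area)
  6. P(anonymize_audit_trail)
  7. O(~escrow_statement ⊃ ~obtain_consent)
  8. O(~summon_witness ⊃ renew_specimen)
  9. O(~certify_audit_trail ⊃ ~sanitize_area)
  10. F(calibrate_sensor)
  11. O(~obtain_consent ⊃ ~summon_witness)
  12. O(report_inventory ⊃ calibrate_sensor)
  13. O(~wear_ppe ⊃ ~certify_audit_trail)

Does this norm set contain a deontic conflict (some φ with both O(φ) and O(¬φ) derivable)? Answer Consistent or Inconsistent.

Premise 12 is O(report_inventory ⊃ calibrate_sensor), but O(report_inventory) is not derivable from the premises, so it does not yield O(calibrate_sensor).
So O(calibrate_sensor) is not derivable, and the apparent clash with O(~calibrate_sensor) does not arise.
A world satisfying every obligation exists (e.g. anonymize_audit_trail=false, calibrate_sensor=false, certify_audit_trail=true, countersign_key=false, escrow_statement=true, obtain_consent=true, renew_specimen=false, report_inventory=false, retain_consent=true, sanitize_area=true, summon_witness=true, wear_ppe=true); no atom is both obligatory and forbidden, so the set is consistent.

Consistent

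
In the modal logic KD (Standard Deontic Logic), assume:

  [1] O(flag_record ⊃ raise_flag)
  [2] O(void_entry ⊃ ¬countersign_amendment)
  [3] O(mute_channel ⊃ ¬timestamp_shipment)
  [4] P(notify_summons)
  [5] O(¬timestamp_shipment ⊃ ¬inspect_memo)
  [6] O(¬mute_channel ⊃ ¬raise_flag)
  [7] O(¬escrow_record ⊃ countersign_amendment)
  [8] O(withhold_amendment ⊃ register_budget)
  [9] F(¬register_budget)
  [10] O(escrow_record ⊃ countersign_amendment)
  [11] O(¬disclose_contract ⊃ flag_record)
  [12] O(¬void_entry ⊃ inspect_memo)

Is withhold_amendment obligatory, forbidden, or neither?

Neither

Premise 8 is O(withhold_amendment ⊃ register_budget); even if O(register_budget) held, inferring O(withhold_amendment) would be affirming the consequent — invalid.
No premise or chain of K-axiom applications forces O(withhold_amendment), and none forces O(¬withhold_amendment). So withhold_amendment is neither obligatory nor forbidden under these norms.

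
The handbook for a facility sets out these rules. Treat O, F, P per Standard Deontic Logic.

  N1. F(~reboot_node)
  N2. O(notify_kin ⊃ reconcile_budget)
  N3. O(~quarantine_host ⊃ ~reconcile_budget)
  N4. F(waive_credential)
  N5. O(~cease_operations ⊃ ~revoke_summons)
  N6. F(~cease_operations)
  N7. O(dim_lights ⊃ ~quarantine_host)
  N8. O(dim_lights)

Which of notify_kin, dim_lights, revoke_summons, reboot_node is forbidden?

Premise 8 gives O(dim_lights).
With premise 7, O(dim_lights ⊃ ~quarantine_host), the K-axiom yields O(~quarantine_host).
Premise 3 is O(~quarantine_host ⊃ ~reconcile_budget); since O(~quarantine_host), deontic closure gives O(~reconcile_budget).
Premise 2 is O(notify_kin ⊃ reconcile_budget); contrapositively O(~reconcile_budget ⊃ ~notify_kin). Since O(~reconcile_budget) holds, K gives O(~notify_kin).
So O(~notify_kin) holds, i.e. notify_kin is forbidden. None of the other listed options is forbidden under the premises.

notify_kin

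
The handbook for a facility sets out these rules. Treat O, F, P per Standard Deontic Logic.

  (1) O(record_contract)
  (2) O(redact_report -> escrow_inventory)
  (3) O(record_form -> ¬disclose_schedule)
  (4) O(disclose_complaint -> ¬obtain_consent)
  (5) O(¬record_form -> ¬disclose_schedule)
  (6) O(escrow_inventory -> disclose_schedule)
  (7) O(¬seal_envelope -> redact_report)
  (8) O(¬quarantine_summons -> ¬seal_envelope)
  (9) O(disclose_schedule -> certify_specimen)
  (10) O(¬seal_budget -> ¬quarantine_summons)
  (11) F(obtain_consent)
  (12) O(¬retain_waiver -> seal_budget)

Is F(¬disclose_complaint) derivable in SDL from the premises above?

Premise 4 is O(disclose_complaint -> ¬obtain_consent); even if O(¬obtain_consent) held, inferring O(disclose_complaint) would be affirming the consequent — invalid.
No other premise forces O(disclose_complaint). An ideal world satisfying every premise can still have ¬disclose_complaint true, so F(¬disclose_complaint) is not derivable.

No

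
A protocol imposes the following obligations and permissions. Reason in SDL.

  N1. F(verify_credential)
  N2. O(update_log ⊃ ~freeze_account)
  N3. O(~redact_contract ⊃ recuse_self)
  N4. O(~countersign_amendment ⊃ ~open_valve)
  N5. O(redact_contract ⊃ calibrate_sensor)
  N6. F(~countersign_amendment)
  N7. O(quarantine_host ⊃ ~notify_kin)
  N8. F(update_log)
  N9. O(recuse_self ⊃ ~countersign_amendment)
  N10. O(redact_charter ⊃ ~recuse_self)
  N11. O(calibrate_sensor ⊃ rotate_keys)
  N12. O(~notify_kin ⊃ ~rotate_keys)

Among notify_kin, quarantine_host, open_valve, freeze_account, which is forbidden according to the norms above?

Premise 6, F(~countersign_amendment), is equivalent to O(countersign_amendment).
The contrapositive of premise 9 (O(recuse_self ⊃ ~countersign_amendment)) is O(countersign_amendment ⊃ ~recuse_self), and O(countersign_amendment) is already established, so O(~recuse_self).
Premise 3 is O(~redact_contract ⊃ recuse_self); contrapositively O(~recuse_self ⊃ redact_contract). Since O(~recuse_self) holds, K gives O(redact_contract).
Applying K to premise 5 (O(redact_contract ⊃ calibrate_sensor)) and O(redact_contract) yields O(calibrate_sensor).
With premise 11, O(calibrate_sensor ⊃ rotate_keys), the K-axiom yields O(rotate_keys).
Premise 12, O(~notify_kin ⊃ ~rotate_keys), contraposes to O(rotate_keys ⊃ notify_kin); with O(rotate_keys) we get O(notify_kin).
The contrapositive of premise 7 (O(quarantine_host ⊃ ~notify_kin)) is O(notify_kin ⊃ ~quarantine_host), and O(notify_kin) is already established, so O(~quarantine_host).
So O(~quarantine_host) holds, i.e. quarantine_host is forbidden. None of the other listed options is forbidden under the premises.

quarantine_host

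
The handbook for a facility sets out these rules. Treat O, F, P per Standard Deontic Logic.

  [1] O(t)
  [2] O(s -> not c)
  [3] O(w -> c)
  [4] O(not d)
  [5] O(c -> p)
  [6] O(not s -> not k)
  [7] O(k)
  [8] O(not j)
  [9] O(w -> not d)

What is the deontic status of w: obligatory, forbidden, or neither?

Premise 7 states O(k) outright.
Premise 6 is O(not s -> not k); contrapositively O(k -> s). Since O(k) holds, K gives O(s).
With premise 2, O(s -> not c), the K-axiom yields O(not c).
Premise 3 is O(w -> c); contrapositively O(not c -> not w). Since O(not c) holds, K gives O(not w).
Premises 1, 4, 5, 8, 9 do not contribute to this derivation.
Thus O(not w), which is F(w): w is forbidden.

Forbidden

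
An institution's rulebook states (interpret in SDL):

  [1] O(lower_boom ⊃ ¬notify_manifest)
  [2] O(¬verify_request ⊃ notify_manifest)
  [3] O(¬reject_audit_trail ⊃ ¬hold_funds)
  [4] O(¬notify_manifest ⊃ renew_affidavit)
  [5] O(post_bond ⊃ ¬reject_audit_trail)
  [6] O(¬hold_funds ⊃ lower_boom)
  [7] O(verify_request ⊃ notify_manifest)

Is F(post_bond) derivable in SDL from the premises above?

Yes

Premises 2 and 7 cover both cases: O(¬verify_request ⊃ notify_manifest) and O(verify_request ⊃ notify_manifest). Since ¬verify_request ∨ verify_request is a tautology, O(notify_manifest) follows.
Premise 1 is O(lower_boom ⊃ ¬notify_manifest); contrapositively O(notify_manifest ⊃ ¬lower_boom). Since O(notify_manifest) holds, K gives O(¬lower_boom).
Premise 6 is O(¬hold_funds ⊃ lower_boom); contrapositively O(¬lower_boom ⊃ hold_funds). Since O(¬lower_boom) holds, K gives O(hold_funds).
The contrapositive of premise 3 (O(¬reject_audit_trail ⊃ ¬hold_funds)) is O(hold_funds ⊃ reject_audit_trail), and O(hold_funds) is already established, so O(reject_audit_trail).
Premise 5, O(post_bond ⊃ ¬reject_audit_trail), contraposes to O(reject_audit_trail ⊃ ¬post_bond); with O(reject_audit_trail) we get O(¬post_bond).
Premise 4 does not contribute to this derivation.
So O(¬post_bond) holds, i.e. F(post_bond). The claim follows.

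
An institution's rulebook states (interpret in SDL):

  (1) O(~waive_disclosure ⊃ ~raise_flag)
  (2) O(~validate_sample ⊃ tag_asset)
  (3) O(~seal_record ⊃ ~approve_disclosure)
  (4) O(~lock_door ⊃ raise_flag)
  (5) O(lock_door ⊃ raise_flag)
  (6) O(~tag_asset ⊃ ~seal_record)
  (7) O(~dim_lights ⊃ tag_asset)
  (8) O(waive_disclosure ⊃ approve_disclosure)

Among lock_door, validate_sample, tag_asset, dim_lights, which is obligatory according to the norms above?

By case analysis on ~lock_door: premise 4 gives O(~lock_door ⊃ raise_flag) and premise 5 gives O(lock_door ⊃ raise_flag), so O(raise_flag) either way.
Premise 1 is O(~waive_disclosure ⊃ ~raise_flag); contrapositively O(raise_flag ⊃ waive_disclosure). Since O(raise_flag) holds, K gives O(waive_disclosure).
From O(waive_disclosure) and premise 8, O(waive_disclosure ⊃ approve_disclosure), we obtain O(approve_disclosure).
Premise 3, O(~seal_record ⊃ ~approve_disclosure), contraposes to O(approve_disclosure ⊃ seal_record); with O(approve_disclosure) we get O(seal_record).
Premise 6 is O(~tag_asset ⊃ ~seal_record); contrapositively O(seal_record ⊃ tag_asset). Since O(seal_record) holds, K gives O(tag_asset).
So O(tag_asset) holds — tag_asset is obligatory. None of the other listed options is made obligatory by any chain of premises.

tag_asset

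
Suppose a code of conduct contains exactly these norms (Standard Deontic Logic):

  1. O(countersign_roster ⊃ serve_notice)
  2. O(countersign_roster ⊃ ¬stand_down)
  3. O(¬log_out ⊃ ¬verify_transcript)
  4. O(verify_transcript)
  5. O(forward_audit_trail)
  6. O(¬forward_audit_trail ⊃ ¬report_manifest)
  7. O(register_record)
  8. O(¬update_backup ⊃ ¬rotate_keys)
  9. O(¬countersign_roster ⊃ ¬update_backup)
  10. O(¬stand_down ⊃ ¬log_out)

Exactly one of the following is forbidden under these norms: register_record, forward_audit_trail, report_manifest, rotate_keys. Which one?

rotate_keys

From premise 4 we have O(verify_transcript).
The contrapositive of premise 3 (O(¬log_out ⊃ ¬verify_transcript)) is O(verify_transcript ⊃ log_out), and O(verify_transcript) is already established, so O(log_out).
The contrapositive of premise 10 (O(¬stand_down ⊃ ¬log_out)) is O(log_out ⊃ stand_down), and O(log_out) is already established, so O(stand_down).
Premise 2 is O(countersign_roster ⊃ ¬stand_down); contrapositively O(stand_down ⊃ ¬countersign_roster). Since O(stand_down) holds, K gives O(¬countersign_roster).
Premise 9 is O(¬countersign_roster ⊃ ¬update_backup); since O(¬countersign_roster), deontic closure gives O(¬update_backup).
Applying K to premise 8 (O(¬update_backup ⊃ ¬rotate_keys)) and O(¬update_backup) yields O(¬rotate_keys).
So O(¬rotate_keys) holds, i.e. rotate_keys is forbidden. None of the other listed options is forbidden under the premises.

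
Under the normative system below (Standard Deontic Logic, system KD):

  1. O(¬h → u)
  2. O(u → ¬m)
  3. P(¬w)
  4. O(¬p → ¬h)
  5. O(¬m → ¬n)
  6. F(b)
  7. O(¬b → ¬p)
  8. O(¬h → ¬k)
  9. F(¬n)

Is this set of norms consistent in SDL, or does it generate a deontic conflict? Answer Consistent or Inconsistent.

Inconsistent

F(¬n) at premise 9 means O(n).
Premise 5 is O(¬m → ¬n); contrapositively O(n → m). Since O(n) holds, K gives O(m).
Premise 2, O(u → ¬m), contraposes to O(m → ¬u); with O(m) we get O(¬u).
Premise 1, O(¬h → u), contraposes to O(¬u → h); with O(¬u) we get O(h).
Premise 4, O(¬p → ¬h), contraposes to O(h → p); with O(h) we get O(p).
The contrapositive of premise 7 (O(¬b → ¬p)) is O(p → b), and O(p) is already established, so O(b).
Yet premise 6 is F(b), i.e. O(¬b).
We now have both O(b) and O(¬b) — b is simultaneously obligatory and forbidden, violating the D-axiom.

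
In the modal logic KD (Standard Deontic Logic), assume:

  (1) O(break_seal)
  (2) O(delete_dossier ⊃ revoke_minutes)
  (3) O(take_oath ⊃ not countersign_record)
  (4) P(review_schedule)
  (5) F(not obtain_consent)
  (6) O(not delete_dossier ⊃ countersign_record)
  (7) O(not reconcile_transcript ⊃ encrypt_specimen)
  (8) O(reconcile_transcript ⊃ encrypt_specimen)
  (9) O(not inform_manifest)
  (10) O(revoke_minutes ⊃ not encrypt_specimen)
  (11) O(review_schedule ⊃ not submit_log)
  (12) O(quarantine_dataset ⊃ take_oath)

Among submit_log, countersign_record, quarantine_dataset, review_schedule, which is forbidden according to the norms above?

quarantine_dataset

By case analysis on reconcile_transcript: premise 8 gives O(reconcile_transcript ⊃ encrypt_specimen) and premise 7 gives O(not reconcile_transcript ⊃ encrypt_specimen), so O(encrypt_specimen) either way.
Premise 10 is O(revoke_minutes ⊃ not encrypt_specimen); contrapositively O(encrypt_specimen ⊃ not revoke_minutes). Since O(encrypt_specimen) holds, K gives O(not revoke_minutes).
Premise 2 is O(delete_dossier ⊃ revoke_minutes); contrapositively O(not revoke_minutes ⊃ not delete_dossier). Since O(not revoke_minutes) holds, K gives O(not delete_dossier).
From O(not delete_dossier) and premise 6, O(not delete_dossier ⊃ countersign_record), we obtain O(countersign_record).
The contrapositive of premise 3 (O(take_oath ⊃ not countersign_record)) is O(countersign_record ⊃ not take_oath), and O(countersign_record) is already established, so O(not take_oath).
The contrapositive of premise 12 (O(quarantine_dataset ⊃ take_oath)) is O(not take_oath ⊃ not quarantine_dataset), and O(not take_oath) is already established, so O(not quarantine_dataset).
So O(not quarantine_dataset) holds, i.e. quarantine_dataset is forbidden. None of the other listed options is forbidden under the premises.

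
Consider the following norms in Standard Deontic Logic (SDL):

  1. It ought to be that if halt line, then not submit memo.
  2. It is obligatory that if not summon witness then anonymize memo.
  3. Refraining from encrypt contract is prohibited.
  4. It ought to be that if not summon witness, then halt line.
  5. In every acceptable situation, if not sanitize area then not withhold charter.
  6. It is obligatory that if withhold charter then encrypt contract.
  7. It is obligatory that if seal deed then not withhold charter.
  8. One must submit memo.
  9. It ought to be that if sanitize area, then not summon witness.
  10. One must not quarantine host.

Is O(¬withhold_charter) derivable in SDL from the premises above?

Premise 8 gives O(submit_memo).
Premise 1, O(halt_line → ¬submit_memo), contraposes to O(submit_memo → ¬halt_line); with O(submit_memo) we get O(¬halt_line).
The contrapositive of premise 4 (O(¬summon_witness → halt_line)) is O(¬halt_line → summon_witness), and O(¬halt_line) is already established, so O(summon_witness).
Premise 9, O(sanitize_area → ¬summon_witness), contraposes to O(summon_witness → ¬sanitize_area); with O(summon_witness) we get O(¬sanitize_area).
From O(¬sanitize_area) and premise 5, O(¬sanitize_area → ¬withhold_charter), we obtain O(¬withhold_charter).
Premises 2, 3, 6, 7, 10 do not contribute to this derivation.
So O(¬withhold_charter) follows.

Yes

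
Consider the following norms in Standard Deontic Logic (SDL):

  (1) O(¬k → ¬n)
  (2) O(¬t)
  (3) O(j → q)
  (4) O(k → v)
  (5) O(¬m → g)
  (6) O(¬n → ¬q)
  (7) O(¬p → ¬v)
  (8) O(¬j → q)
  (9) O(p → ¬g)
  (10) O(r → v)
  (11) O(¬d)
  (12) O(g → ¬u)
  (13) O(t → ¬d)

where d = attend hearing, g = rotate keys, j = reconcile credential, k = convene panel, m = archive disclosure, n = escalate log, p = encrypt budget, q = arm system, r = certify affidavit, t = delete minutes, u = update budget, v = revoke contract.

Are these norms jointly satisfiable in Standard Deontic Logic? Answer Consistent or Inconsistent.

Consistent

Premise 13 is O(t → ¬d); even if O(¬d) held, inferring O(t) would be affirming the consequent — invalid.
So O(t) is not derivable, and the apparent clash with O(¬t) does not arise.
A world satisfying every obligation exists (e.g. d=false, g=false, j=false, k=true, m=true, n=true, p=true, q=true, r=false, t=false, u=false, v=true); no atom is both obligatory and forbidden, so the set is consistent.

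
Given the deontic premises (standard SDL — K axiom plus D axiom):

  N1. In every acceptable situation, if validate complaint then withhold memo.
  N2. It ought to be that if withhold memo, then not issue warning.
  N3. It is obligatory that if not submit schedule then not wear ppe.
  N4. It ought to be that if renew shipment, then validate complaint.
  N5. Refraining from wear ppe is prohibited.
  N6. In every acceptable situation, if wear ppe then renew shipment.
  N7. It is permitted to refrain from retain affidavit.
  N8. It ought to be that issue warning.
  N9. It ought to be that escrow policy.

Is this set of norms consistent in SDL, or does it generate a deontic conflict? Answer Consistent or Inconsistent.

Premise 8 states O(issue_warning) outright.
The contrapositive of premise 2 (O(withhold_memo → ¬issue_warning)) is O(issue_warning → ¬withhold_memo), and O(issue_warning) is already established, so O(¬withhold_memo).
The contrapositive of premise 1 (O(validate_complaint → withhold_memo)) is O(¬withhold_memo → ¬validate_complaint), and O(¬withhold_memo) is already established, so O(¬validate_complaint).
Premise 4 is O(renew_shipment → validate_complaint); contrapositively O(¬validate_complaint → ¬renew_shipment). Since O(¬validate_complaint) holds, K gives O(¬renew_shipment).
Premise 6 is O(wear_ppe → renew_shipment); contrapositively O(¬renew_shipment → ¬wear_ppe). Since O(¬renew_shipment) holds, K gives O(¬wear_ppe).
However, F(¬wear_ppe) at premise 5 amounts to O(wear_ppe).
We now have both O(¬wear_ppe) and O(wear_ppe) — wear_ppe is simultaneously obligatory and forbidden, violating the D-axiom.

Inconsistent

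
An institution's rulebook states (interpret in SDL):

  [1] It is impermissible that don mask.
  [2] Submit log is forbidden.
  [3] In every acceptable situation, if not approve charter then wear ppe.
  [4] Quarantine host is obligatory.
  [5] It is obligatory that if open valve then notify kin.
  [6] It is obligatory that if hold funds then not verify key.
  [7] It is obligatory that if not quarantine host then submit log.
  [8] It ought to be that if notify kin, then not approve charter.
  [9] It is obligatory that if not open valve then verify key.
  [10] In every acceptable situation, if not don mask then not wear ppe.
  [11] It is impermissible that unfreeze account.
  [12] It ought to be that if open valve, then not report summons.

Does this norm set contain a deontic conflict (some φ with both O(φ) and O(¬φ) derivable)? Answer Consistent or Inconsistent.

Premise 7 is O(¬quarantine_host → submit_log), but O(¬quarantine_host) is not derivable from the premises, so it does not yield O(submit_log).
So O(submit_log) is not derivable, and the apparent clash with O(¬submit_log) does not arise.
A world satisfying every obligation exists (e.g. approve_charter=true, don_mask=false, hold_funds=false, notify_kin=false, open_valve=false, quarantine_host=true, report_summons=false, submit_log=false, unfreeze_account=false, verify_key=true, wear_ppe=false); no atom is both obligatory and forbidden, so the set is consistent.

Consistent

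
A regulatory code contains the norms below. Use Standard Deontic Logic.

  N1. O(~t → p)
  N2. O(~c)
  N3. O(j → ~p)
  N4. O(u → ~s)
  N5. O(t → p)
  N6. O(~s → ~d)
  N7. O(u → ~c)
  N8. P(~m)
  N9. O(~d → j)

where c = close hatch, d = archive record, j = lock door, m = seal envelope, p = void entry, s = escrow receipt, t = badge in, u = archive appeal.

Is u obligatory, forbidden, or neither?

By case analysis on t: premise 5 gives O(t → p) and premise 1 gives O(~t → p), so O(p) either way.
The contrapositive of premise 3 (O(j → ~p)) is O(p → ~j), and O(p) is already established, so O(~j).
The contrapositive of premise 9 (O(~d → j)) is O(~j → d), and O(~j) is already established, so O(d).
Premise 6, O(~s → ~d), contraposes to O(d → s); with O(d) we get O(s).
The contrapositive of premise 4 (O(u → ~s)) is O(s → ~u), and O(s) is already established, so O(~u).
Premises 2, 7, 8 do not contribute to this derivation.
Thus O(~u), which is F(u): u is forbidden.

Forbidden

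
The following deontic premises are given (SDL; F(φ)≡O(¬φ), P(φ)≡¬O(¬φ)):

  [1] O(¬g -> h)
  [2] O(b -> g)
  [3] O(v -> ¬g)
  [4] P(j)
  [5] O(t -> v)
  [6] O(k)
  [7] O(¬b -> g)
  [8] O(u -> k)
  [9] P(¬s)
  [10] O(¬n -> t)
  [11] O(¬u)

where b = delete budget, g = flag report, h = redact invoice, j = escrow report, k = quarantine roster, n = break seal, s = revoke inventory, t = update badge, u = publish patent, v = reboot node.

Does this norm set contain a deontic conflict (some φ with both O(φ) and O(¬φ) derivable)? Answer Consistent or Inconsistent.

Consistent

Premise 8 is O(u -> k); even if O(k) held, inferring O(u) would be affirming the consequent — invalid.
So O(u) is not derivable, and the apparent clash with O(¬u) does not arise.
A world satisfying every obligation exists (e.g. b=false, g=true, h=false, j=false, k=true, n=true, s=false, t=false, u=false, v=false); no atom is both obligatory and forbidden, so the set is consistent.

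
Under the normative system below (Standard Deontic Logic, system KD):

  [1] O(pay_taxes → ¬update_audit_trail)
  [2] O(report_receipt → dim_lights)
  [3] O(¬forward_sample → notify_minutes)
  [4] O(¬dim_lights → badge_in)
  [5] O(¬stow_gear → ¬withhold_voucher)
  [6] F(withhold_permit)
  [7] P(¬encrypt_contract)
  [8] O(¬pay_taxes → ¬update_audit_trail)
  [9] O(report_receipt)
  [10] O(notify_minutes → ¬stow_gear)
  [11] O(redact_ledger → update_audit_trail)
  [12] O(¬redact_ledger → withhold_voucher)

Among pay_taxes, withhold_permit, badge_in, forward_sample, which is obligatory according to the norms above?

forward_sample

By case analysis on pay_taxes: premise 1 gives O(pay_taxes → ¬update_audit_trail) and premise 8 gives O(¬pay_taxes → ¬update_audit_trail), so O(¬update_audit_trail) either way.
Premise 11, O(redact_ledger → update_audit_trail), contraposes to O(¬update_audit_trail → ¬redact_ledger); with O(¬update_audit_trail) we get O(¬redact_ledger).
Premise 12 is O(¬redact_ledger → withhold_voucher); since O(¬redact_ledger), deontic closure gives O(withhold_voucher).
Premise 5 is O(¬stow_gear → ¬withhold_voucher); contrapositively O(withhold_voucher → stow_gear). Since O(withhold_voucher) holds, K gives O(stow_gear).
Premise 10, O(notify_minutes → ¬stow_gear), contraposes to O(stow_gear → ¬notify_minutes); with O(stow_gear) we get O(¬notify_minutes).
The contrapositive of premise 3 (O(¬forward_sample → notify_minutes)) is O(¬notify_minutes → forward_sample), and O(¬notify_minutes) is already established, so O(forward_sample).
So O(forward_sample) holds — forward_sample is obligatory. None of the other listed options is made obligatory by any chain of premises.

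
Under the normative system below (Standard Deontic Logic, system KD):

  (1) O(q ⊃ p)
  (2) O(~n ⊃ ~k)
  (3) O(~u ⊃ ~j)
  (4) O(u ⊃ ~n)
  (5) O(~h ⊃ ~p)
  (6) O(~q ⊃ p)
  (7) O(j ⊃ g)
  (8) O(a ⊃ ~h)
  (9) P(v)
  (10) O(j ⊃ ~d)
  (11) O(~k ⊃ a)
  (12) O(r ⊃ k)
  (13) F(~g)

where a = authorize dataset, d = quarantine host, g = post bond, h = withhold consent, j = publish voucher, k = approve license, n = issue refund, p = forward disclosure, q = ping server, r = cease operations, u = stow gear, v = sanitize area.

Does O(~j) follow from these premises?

Premises 6 and 1 cover both cases: O(~q ⊃ p) and O(q ⊃ p). Since ~q ∨ q is a tautology, O(p) follows.
Premise 5 is O(~h ⊃ ~p); contrapositively O(p ⊃ h). Since O(p) holds, K gives O(h).
Premise 8, O(a ⊃ ~h), contraposes to O(h ⊃ ~a); with O(h) we get O(~a).
Premise 11 is O(~k ⊃ a); contrapositively O(~a ⊃ k). Since O(~a) holds, K gives O(k).
Premise 2, O(~n ⊃ ~k), contraposes to O(k ⊃ n); with O(k) we get O(n).
Premise 4 is O(u ⊃ ~n); contrapositively O(n ⊃ ~u). Since O(n) holds, K gives O(~u).
With premise 3, O(~u ⊃ ~j), the K-axiom yields O(~j).
Premises 7, 9, 10, 12, 13 do not contribute to this derivation.
So O(~j) follows.

Yes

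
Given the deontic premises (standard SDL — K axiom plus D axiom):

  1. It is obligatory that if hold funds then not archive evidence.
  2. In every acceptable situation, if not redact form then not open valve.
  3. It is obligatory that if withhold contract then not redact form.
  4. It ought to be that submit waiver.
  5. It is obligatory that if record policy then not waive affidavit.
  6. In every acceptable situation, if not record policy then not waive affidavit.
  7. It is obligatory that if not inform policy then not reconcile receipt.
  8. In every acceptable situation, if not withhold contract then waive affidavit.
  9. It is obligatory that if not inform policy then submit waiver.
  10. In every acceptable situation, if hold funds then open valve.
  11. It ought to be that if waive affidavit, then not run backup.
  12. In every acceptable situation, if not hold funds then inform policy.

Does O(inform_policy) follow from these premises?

Yes

Premises 6 and 5 cover both cases: O(¬record_policy → ¬waive_affidavit) and O(record_policy → ¬waive_affidavit). Since ¬record_policy ∨ record_policy is a tautology, O(¬waive_affidavit) follows.
Premise 8 is O(¬withhold_contract → waive_affidavit); contrapositively O(¬waive_affidavit → withhold_contract). Since O(¬waive_affidavit) holds, K gives O(withhold_contract).
From O(withhold_contract) and premise 3, O(withhold_contract → ¬redact_form), we obtain O(¬redact_form).
With premise 2, O(¬redact_form → ¬open_valve), the K-axiom yields O(¬open_valve).
The contrapositive of premise 10 (O(hold_funds → open_valve)) is O(¬open_valve → ¬hold_funds), and O(¬open_valve) is already established, so O(¬hold_funds).
Premise 12 is O(¬hold_funds → inform_policy); since O(¬hold_funds), deontic closure gives O(inform_policy).
Premises 1, 4, 7, 9, 11 do not contribute to this derivation.
So O(inform_policy) follows.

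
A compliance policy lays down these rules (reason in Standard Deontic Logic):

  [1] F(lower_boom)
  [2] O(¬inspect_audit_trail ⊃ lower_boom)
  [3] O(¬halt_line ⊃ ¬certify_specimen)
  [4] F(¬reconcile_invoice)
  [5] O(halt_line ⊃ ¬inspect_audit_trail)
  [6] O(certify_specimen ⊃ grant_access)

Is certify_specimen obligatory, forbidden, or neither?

Premise 1, F(lower_boom), is equivalent to O(¬lower_boom).
Premise 2, O(¬inspect_audit_trail ⊃ lower_boom), contraposes to O(¬lower_boom ⊃ inspect_audit_trail); with O(¬lower_boom) we get O(inspect_audit_trail).
Premise 5, O(halt_line ⊃ ¬inspect_audit_trail), contraposes to O(inspect_audit_trail ⊃ ¬halt_line); with O(inspect_audit_trail) we get O(¬halt_line).
With premise 3, O(¬halt_line ⊃ ¬certify_specimen), the K-axiom yields O(¬certify_specimen).
Premises 4, 6 do not contribute to this derivation.
Thus O(¬certify_specimen), which is F(certify_specimen): certify_specimen is forbidden.

Forbidden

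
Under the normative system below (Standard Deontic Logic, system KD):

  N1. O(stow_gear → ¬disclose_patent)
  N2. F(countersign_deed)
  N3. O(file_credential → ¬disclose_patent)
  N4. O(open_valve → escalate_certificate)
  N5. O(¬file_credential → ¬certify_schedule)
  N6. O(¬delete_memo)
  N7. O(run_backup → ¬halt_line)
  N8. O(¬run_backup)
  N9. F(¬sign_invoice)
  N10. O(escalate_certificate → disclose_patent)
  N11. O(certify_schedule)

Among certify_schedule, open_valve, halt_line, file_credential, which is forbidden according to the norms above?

open_valve

Premise 11 states O(certify_schedule) outright.
The contrapositive of premise 5 (O(¬file_credential → ¬certify_schedule)) is O(certify_schedule → file_credential), and O(certify_schedule) is already established, so O(file_credential).
With premise 3, O(file_credential → ¬disclose_patent), the K-axiom yields O(¬disclose_patent).
The contrapositive of premise 10 (O(escalate_certificate → disclose_patent)) is O(¬disclose_patent → ¬escalate_certificate), and O(¬disclose_patent) is already established, so O(¬escalate_certificate).
Premise 4, O(open_valve → escalate_certificate), contraposes to O(¬escalate_certificate → ¬open_valve); with O(¬escalate_certificate) we get O(¬open_valve).
So O(¬open_valve) holds, i.e. open_valve is forbidden. None of the other listed options is forbidden under the premises.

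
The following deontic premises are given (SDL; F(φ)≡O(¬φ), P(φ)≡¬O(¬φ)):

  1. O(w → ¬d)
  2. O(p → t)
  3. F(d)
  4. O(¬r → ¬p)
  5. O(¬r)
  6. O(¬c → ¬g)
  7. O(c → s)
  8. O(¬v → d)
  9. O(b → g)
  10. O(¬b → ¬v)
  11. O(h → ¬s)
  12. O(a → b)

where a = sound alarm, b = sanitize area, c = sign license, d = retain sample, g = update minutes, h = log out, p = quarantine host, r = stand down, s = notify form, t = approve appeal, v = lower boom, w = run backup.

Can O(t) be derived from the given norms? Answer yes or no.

No

Premise 2 is O(p → t), but O(p) is not derivable from the premises, so it does not yield O(t).
No other premise forces O(t). An ideal world satisfying every premise can still have t false, so O(t) is not derivable.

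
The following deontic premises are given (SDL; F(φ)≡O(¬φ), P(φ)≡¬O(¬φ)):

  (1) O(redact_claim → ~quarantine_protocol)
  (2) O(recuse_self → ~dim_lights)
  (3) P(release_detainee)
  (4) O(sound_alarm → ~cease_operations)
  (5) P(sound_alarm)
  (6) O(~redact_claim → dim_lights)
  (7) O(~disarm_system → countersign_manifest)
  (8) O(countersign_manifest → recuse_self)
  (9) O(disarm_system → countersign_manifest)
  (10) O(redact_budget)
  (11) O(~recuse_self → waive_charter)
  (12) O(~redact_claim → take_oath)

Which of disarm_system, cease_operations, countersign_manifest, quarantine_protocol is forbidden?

quarantine_protocol

Premises 9 and 7 cover both cases: O(disarm_system → countersign_manifest) and O(~disarm_system → countersign_manifest). Since disarm_system ∨ ~disarm_system is a tautology, O(countersign_manifest) follows.
Premise 8 is O(countersign_manifest → recuse_self); since O(countersign_manifest), deontic closure gives O(recuse_self).
With premise 2, O(recuse_self → ~dim_lights), the K-axiom yields O(~dim_lights).
The contrapositive of premise 6 (O(~redact_claim → dim_lights)) is O(~dim_lights → redact_claim), and O(~dim_lights) is already established, so O(redact_claim).
With premise 1, O(redact_claim → ~quarantine_protocol), the K-axiom yields O(~quarantine_protocol).
So O(~quarantine_protocol) holds, i.e. quarantine_protocol is forbidden. None of the other listed options is forbidden under the premises.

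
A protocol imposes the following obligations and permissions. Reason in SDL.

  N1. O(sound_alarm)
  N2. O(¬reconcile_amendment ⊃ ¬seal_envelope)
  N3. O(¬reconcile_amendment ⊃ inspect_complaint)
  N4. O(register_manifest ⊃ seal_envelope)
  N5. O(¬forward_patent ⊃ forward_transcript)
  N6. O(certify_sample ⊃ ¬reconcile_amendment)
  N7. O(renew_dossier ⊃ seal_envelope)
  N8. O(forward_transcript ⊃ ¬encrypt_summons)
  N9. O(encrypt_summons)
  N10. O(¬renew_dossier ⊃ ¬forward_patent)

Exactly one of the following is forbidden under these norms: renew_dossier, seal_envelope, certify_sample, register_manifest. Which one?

Premise 9 gives O(encrypt_summons).
Premise 8 is O(forward_transcript ⊃ ¬encrypt_summons); contrapositively O(encrypt_summons ⊃ ¬forward_transcript). Since O(encrypt_summons) holds, K gives O(¬forward_transcript).
Premise 5, O(¬forward_patent ⊃ forward_transcript), contraposes to O(¬forward_transcript ⊃ forward_patent); with O(¬forward_transcript) we get O(forward_patent).
Premise 10, O(¬renew_dossier ⊃ ¬forward_patent), contraposes to O(forward_patent ⊃ renew_dossier); with O(forward_patent) we get O(renew_dossier).
From O(renew_dossier) and premise 7, O(renew_dossier ⊃ seal_envelope), we obtain O(seal_envelope).
Premise 2 is O(¬reconcile_amendment ⊃ ¬seal_envelope); contrapositively O(seal_envelope ⊃ reconcile_amendment). Since O(seal_envelope) holds, K gives O(reconcile_amendment).
Premise 6, O(certify_sample ⊃ ¬reconcile_amendment), contraposes to O(reconcile_amendment ⊃ ¬certify_sample); with O(reconcile_amendment) we get O(¬certify_sample).
So O(¬certify_sample) holds, i.e. certify_sample is forbidden. None of the other listed options is forbidden under the premises.

certify_sample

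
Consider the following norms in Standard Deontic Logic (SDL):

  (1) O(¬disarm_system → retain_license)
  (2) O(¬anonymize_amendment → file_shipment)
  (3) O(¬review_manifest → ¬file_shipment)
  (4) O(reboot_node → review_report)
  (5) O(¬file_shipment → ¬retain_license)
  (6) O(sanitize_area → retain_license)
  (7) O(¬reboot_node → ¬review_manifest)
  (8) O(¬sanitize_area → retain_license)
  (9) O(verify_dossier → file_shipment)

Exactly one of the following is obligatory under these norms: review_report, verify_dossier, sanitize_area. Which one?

Premises 8 and 6 cover both cases: O(¬sanitize_area → retain_license) and O(sanitize_area → retain_license). Since ¬sanitize_area ∨ sanitize_area is a tautology, O(retain_license) follows.
Premise 5, O(¬file_shipment → ¬retain_license), contraposes to O(retain_license → file_shipment); with O(retain_license) we get O(file_shipment).
Premise 3, O(¬review_manifest → ¬file_shipment), contraposes to O(file_shipment → review_manifest); with O(file_shipment) we get O(review_manifest).
The contrapositive of premise 7 (O(¬reboot_node → ¬review_manifest)) is O(review_manifest → reboot_node), and O(review_manifest) is already established, so O(reboot_node).
Premise 4 is O(reboot_node → review_report); since O(reboot_node), deontic closure gives O(review_report).
So O(review_report) holds — review_report is obligatory. None of the other listed options is made obligatory by any chain of premises.

review_report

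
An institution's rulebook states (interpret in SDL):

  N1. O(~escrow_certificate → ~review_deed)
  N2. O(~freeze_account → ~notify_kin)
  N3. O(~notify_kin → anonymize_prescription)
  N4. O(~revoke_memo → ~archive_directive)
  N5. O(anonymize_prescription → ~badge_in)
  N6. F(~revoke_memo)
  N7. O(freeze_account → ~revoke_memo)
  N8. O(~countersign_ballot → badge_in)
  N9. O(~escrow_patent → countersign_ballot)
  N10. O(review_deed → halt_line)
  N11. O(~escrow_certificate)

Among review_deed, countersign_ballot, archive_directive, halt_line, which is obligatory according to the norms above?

countersign_ballot

Premise 6 is F(~revoke_memo), i.e. O(revoke_memo).
The contrapositive of premise 7 (O(freeze_account → ~revoke_memo)) is O(revoke_memo → ~freeze_account), and O(revoke_memo) is already established, so O(~freeze_account).
Premise 2 is O(~freeze_account → ~notify_kin); since O(~freeze_account), deontic closure gives O(~notify_kin).
With premise 3, O(~notify_kin → anonymize_prescription), the K-axiom yields O(anonymize_prescription).
Premise 5 is O(anonymize_prescription → ~badge_in); since O(anonymize_prescription), deontic closure gives O(~badge_in).
Premise 8, O(~countersign_ballot → badge_in), contraposes to O(~badge_in → countersign_ballot); with O(~badge_in) we get O(countersign_ballot).
So O(countersign_ballot) holds — countersign_ballot is obligatory. None of the other listed options is made obligatory by any chain of premises.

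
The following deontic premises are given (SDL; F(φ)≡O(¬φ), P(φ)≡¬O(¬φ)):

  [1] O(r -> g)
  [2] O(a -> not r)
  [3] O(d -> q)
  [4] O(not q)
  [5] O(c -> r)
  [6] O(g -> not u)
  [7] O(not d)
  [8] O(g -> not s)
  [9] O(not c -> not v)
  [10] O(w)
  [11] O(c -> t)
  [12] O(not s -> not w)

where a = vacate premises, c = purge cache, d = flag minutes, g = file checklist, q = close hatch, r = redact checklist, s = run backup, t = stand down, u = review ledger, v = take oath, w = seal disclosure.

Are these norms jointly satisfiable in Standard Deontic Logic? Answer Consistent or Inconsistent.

Premise 3 is O(d -> q), but O(d) is not derivable from the premises, so it does not yield O(q).
So O(q) is not derivable, and the apparent clash with O(not q) does not arise.
A world satisfying every obligation exists (e.g. a=false, c=false, d=false, g=false, q=false, r=false, s=true, t=false, u=false, v=false, w=true); no atom is both obligatory and forbidden, so the set is consistent.

Consistent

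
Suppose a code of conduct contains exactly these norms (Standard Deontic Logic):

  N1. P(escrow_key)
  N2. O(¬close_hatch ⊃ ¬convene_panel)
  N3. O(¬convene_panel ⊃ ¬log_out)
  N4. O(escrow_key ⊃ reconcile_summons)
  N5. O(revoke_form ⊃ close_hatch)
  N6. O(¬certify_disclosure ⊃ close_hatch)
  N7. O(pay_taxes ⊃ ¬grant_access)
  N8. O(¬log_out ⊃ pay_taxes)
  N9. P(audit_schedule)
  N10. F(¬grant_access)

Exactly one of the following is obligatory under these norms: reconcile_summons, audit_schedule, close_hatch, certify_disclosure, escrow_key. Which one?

Premise 10 is F(¬grant_access), i.e. O(grant_access).
Premise 7 is O(pay_taxes ⊃ ¬grant_access); contrapositively O(grant_access ⊃ ¬pay_taxes). Since O(grant_access) holds, K gives O(¬pay_taxes).
Premise 8, O(¬log_out ⊃ pay_taxes), contraposes to O(¬pay_taxes ⊃ log_out); with O(¬pay_taxes) we get O(log_out).
Premise 3 is O(¬convene_panel ⊃ ¬log_out); contrapositively O(log_out ⊃ convene_panel). Since O(log_out) holds, K gives O(convene_panel).
The contrapositive of premise 2 (O(¬close_hatch ⊃ ¬convene_panel)) is O(convene_panel ⊃ close_hatch), and O(convene_panel) is already established, so O(close_hatch).
So O(close_hatch) holds — close_hatch is obligatory. None of the other listed options is made obligatory by any chain of premises.

close_hatch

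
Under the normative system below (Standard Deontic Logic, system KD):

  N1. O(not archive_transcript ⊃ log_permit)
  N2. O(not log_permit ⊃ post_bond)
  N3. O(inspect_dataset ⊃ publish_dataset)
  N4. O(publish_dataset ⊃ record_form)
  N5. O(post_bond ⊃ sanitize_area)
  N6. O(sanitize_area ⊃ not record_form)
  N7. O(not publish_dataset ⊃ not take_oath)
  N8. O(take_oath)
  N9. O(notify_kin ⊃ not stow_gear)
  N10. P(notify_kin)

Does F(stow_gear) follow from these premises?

No

Premise 9 is O(notify_kin ⊃ not stow_gear), but O(notify_kin) is not derivable from the premises (the permission P(notify_kin) asserts only not O(not notify_kin), not O(notify_kin)), so it does not yield O(not stow_gear).
No other premise forces O(not stow_gear). An ideal world satisfying every premise can still have stow_gear true, so F(stow_gear) is not derivable.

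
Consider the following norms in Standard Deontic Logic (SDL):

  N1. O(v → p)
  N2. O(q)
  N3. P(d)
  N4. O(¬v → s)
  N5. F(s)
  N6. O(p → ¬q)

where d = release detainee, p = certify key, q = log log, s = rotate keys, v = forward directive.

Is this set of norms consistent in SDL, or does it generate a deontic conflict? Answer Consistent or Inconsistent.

Inconsistent

Premise 2 states O(q) outright.
Premise 6 is O(p → ¬q); contrapositively O(q → ¬p). Since O(q) holds, K gives O(¬p).
Premise 1 is O(v → p); contrapositively O(¬p → ¬v). Since O(¬p) holds, K gives O(¬v).
With premise 4, O(¬v → s), the K-axiom yields O(s).
Yet premise 5 is F(s), i.e. O(¬s).
We now have both O(s) and O(¬s) — s is simultaneously obligatory and forbidden, violating the D-axiom.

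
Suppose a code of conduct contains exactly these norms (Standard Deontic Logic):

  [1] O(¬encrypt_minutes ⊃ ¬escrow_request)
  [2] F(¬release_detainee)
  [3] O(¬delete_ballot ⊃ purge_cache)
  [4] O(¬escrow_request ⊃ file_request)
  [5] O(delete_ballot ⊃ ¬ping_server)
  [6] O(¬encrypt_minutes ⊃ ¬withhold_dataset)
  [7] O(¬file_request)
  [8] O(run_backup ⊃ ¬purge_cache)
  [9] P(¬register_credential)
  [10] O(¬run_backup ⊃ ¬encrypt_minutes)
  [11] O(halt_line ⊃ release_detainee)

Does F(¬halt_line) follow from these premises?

Premise 11 is O(halt_line ⊃ release_detainee); even if O(release_detainee) held, inferring O(halt_line) would be affirming the consequent — invalid.
No other premise forces O(halt_line). An ideal world satisfying every premise can still have ¬halt_line true, so F(¬halt_line) is not derivable.

No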